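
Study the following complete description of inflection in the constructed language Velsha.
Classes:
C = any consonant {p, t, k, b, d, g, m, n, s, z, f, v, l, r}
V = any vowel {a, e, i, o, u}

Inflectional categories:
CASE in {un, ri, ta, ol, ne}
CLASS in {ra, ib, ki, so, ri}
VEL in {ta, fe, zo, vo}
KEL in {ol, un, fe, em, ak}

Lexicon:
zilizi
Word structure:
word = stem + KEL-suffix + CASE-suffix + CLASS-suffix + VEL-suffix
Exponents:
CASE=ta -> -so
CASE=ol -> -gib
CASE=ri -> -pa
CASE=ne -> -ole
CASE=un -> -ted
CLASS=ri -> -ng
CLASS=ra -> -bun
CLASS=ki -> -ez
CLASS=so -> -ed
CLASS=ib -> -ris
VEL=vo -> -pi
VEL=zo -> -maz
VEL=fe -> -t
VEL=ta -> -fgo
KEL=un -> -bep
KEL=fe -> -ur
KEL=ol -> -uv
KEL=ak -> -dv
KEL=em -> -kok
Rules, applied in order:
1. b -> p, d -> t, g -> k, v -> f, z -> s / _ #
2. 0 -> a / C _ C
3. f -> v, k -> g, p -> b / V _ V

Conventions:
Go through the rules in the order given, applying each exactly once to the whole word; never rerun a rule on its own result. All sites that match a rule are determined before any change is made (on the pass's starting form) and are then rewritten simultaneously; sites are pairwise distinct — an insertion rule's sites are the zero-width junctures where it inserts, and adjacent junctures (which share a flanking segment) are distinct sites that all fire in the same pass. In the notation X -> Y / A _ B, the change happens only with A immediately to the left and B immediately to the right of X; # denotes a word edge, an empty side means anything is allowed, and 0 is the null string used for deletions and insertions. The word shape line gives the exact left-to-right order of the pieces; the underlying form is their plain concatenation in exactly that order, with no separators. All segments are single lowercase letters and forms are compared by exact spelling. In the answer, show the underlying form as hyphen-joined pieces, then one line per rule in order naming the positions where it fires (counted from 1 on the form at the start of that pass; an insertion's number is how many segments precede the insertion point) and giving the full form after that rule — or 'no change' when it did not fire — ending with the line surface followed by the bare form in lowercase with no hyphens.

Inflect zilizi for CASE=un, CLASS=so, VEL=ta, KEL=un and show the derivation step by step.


underlying: zilizi-bep-ted-ed-fgo
1. b -> p, d -> t, g -> k, v -> f, z -> s / _ #: no change
2. 0 -> a / C _ C: inserts after position(s) 9, 14, 15: zilizibepatededafago
3. f -> v, k -> g, p -> b / V _ V: fires at position(s) 9, 17: zilizibebatededavago
surface: zilizibebatededavago


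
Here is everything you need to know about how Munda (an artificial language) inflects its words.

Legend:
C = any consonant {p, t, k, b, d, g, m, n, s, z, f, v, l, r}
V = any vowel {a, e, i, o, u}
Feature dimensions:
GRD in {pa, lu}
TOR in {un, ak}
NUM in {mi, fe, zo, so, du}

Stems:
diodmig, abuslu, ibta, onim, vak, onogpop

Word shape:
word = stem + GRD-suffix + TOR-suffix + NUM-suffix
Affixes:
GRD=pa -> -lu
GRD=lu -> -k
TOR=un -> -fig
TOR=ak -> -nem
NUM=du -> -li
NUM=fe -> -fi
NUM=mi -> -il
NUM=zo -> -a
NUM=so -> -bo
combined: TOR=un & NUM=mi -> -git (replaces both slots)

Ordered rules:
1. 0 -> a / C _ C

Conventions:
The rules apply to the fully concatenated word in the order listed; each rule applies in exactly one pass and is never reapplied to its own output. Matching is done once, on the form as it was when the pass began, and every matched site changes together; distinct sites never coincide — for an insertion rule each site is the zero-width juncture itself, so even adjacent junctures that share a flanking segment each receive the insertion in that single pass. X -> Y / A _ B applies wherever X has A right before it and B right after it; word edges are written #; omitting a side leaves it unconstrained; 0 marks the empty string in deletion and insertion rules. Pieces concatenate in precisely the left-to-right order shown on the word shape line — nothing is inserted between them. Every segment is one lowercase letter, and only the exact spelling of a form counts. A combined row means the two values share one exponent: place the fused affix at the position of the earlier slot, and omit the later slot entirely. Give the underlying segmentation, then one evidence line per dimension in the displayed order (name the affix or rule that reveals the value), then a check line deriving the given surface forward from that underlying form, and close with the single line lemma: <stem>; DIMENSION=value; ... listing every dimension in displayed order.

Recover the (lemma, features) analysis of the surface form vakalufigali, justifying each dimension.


underlying: vak-lu-fig-li
GRD=pa - signalled by the affix -lu
TOR=un - signalled by the affix -fig
NUM=du - signalled by the affix -li
check: vaklufigli -> vakalufigali
lemma: vak; GRD=pa; TOR=un; NUM=du


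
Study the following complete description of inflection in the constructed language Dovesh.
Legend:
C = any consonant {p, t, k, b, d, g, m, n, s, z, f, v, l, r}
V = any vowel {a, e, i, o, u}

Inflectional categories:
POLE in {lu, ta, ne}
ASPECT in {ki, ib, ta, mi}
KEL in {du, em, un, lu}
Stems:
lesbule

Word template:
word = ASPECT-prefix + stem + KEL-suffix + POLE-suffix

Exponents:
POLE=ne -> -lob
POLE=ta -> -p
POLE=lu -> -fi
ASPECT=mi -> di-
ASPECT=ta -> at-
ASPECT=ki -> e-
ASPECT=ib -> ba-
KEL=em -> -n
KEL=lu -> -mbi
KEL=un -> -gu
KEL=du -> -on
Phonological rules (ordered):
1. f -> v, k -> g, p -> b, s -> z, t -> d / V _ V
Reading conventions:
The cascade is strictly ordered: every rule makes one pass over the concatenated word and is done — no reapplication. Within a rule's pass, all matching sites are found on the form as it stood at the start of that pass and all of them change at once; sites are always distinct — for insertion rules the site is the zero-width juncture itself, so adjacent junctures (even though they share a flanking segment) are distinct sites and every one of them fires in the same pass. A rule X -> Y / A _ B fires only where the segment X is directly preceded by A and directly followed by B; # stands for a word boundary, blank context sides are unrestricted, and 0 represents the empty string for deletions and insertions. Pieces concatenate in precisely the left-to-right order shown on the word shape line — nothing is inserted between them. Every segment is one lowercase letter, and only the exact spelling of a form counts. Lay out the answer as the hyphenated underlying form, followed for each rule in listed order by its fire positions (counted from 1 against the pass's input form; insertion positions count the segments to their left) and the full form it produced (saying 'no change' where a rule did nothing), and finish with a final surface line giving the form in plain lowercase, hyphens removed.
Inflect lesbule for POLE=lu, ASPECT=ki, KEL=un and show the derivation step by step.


underlying: e-lesbule-gu-fi
1. f -> v, k -> g, p -> b, s -> z, t -> d / V _ V: fires at position(s) 11: elesbuleguvi
surface: elesbuleguvi


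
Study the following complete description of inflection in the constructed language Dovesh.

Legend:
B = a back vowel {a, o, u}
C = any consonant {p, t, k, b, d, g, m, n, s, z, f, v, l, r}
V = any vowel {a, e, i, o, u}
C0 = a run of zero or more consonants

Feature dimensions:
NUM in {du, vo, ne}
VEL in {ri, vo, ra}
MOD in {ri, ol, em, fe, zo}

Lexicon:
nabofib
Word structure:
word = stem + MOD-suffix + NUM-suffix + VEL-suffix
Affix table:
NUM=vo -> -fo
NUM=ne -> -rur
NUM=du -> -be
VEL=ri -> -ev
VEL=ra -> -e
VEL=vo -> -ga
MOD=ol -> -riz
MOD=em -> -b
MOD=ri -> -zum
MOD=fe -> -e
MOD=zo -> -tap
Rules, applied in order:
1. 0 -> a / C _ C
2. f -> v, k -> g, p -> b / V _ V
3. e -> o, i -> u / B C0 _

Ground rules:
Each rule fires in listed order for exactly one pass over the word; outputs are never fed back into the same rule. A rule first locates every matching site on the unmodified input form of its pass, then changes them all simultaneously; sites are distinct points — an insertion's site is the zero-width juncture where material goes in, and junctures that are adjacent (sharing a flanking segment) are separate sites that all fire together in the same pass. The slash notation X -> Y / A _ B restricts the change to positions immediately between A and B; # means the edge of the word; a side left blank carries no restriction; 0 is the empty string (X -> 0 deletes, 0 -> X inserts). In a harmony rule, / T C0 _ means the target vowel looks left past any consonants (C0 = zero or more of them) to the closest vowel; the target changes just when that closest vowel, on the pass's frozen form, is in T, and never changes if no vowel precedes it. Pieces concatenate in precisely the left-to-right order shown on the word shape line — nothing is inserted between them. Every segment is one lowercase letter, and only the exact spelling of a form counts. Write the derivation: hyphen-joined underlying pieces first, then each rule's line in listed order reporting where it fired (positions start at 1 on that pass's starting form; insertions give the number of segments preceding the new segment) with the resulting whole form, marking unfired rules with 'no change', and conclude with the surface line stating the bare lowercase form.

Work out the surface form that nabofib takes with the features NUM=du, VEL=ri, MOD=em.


underlying: nabofib-b-be-ev
1. 0 -> a / C _ C: inserts after position(s) 7, 8: nabofibababeev
2. f -> v, k -> g, p -> b / V _ V: fires at position(s) 5: nabovibababeev
3. e -> o, i -> u / B C0 _: fires at position(s) 6, 12: nabovubababoev
surface: nabovubababoev


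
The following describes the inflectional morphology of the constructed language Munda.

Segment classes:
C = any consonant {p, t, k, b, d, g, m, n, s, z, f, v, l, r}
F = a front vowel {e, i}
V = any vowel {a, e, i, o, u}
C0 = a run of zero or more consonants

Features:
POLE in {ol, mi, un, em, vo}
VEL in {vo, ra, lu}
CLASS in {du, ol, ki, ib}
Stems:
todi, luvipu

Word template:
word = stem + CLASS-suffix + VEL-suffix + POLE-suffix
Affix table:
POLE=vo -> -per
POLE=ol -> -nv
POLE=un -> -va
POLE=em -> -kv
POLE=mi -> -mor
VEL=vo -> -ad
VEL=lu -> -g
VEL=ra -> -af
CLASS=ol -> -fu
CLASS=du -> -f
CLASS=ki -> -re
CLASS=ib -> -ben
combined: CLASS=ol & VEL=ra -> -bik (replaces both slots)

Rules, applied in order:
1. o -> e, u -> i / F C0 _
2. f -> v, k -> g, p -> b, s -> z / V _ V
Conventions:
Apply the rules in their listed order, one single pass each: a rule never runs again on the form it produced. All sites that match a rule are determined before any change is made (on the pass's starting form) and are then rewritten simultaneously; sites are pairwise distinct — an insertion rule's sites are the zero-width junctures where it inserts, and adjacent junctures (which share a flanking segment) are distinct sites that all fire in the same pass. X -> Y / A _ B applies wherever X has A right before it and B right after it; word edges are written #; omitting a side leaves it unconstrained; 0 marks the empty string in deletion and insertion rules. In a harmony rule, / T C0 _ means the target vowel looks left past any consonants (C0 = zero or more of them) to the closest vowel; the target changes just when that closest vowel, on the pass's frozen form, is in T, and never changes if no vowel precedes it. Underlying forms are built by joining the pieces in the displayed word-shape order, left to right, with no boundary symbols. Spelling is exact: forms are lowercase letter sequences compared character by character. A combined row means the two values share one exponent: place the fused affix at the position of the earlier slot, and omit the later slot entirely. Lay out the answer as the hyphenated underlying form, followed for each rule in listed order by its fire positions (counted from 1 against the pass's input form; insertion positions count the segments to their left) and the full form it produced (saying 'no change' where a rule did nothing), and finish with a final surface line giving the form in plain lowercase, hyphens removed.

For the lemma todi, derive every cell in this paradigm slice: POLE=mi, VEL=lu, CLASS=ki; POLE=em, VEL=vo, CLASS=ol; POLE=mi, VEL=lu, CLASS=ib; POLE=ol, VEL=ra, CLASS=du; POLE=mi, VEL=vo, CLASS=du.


cell POLE=mi, VEL=lu, CLASS=ki:
underlying: todi-re-g-mor
1. o -> e, u -> i / F C0 _: fires at position(s) 9: todiregmer
2. f -> v, k -> g, p -> b, s -> z / V _ V: no change
surface: todiregmer

cell POLE=em, VEL=vo, CLASS=ol:
underlying: todi-fu-ad-kv
1. o -> e, u -> i / F C0 _: fires at position(s) 6: todifiadkv
2. f -> v, k -> g, p -> b, s -> z / V _ V: fires at position(s) 5: todiviadkv
surface: todiviadkv

cell POLE=mi, VEL=lu, CLASS=ib:
underlying: todi-ben-g-mor
1. o -> e, u -> i / F C0 _: fires at position(s) 10: todibengmer
2. f -> v, k -> g, p -> b, s -> z / V _ V: no change
surface: todibengmer

cell POLE=ol, VEL=ra, CLASS=du:
underlying: todi-f-af-nv
1. o -> e, u -> i / F C0 _: no change
2. f -> v, k -> g, p -> b, s -> z / V _ V: fires at position(s) 5: todivafnv
surface: todivafnv

cell POLE=mi, VEL=vo, CLASS=du:
underlying: todi-f-ad-mor
1. o -> e, u -> i / F C0 _: no change
2. f -> v, k -> g, p -> b, s -> z / V _ V: fires at position(s) 5: todivadmor
surface: todivadmor


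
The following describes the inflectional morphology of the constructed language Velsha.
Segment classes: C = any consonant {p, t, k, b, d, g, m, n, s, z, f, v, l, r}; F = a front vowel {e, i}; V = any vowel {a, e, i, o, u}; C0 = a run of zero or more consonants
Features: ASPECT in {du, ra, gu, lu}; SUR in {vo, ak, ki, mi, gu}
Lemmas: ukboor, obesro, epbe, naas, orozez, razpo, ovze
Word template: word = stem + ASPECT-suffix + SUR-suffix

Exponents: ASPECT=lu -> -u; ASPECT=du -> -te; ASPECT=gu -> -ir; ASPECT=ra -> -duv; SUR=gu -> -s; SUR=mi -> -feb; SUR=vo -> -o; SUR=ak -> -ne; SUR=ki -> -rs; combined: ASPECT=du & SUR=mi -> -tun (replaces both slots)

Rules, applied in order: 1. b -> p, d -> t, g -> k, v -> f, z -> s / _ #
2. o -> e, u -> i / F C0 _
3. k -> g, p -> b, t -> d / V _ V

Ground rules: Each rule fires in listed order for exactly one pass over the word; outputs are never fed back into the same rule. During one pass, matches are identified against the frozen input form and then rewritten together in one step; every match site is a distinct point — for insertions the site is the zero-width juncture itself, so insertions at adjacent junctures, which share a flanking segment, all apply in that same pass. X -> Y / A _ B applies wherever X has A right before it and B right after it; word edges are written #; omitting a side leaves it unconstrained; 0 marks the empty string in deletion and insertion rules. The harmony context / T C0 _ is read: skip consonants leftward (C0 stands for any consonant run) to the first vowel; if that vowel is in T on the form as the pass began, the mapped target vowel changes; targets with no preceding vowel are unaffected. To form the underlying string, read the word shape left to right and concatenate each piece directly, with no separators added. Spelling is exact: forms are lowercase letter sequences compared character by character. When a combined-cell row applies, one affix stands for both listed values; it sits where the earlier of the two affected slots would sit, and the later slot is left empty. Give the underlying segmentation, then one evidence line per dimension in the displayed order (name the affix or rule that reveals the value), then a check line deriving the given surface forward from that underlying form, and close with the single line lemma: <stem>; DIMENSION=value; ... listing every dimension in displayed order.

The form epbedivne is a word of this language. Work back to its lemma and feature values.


underlying: epbe-duv-ne
ASPECT=ra - signalled by the affix -duv
SUR=ak - signalled by the affix -ne
check: epbeduvne -> epbeduvne -> epbedivne -> epbedivne
lemma: epbe; ASPECT=ra; SUR=ak


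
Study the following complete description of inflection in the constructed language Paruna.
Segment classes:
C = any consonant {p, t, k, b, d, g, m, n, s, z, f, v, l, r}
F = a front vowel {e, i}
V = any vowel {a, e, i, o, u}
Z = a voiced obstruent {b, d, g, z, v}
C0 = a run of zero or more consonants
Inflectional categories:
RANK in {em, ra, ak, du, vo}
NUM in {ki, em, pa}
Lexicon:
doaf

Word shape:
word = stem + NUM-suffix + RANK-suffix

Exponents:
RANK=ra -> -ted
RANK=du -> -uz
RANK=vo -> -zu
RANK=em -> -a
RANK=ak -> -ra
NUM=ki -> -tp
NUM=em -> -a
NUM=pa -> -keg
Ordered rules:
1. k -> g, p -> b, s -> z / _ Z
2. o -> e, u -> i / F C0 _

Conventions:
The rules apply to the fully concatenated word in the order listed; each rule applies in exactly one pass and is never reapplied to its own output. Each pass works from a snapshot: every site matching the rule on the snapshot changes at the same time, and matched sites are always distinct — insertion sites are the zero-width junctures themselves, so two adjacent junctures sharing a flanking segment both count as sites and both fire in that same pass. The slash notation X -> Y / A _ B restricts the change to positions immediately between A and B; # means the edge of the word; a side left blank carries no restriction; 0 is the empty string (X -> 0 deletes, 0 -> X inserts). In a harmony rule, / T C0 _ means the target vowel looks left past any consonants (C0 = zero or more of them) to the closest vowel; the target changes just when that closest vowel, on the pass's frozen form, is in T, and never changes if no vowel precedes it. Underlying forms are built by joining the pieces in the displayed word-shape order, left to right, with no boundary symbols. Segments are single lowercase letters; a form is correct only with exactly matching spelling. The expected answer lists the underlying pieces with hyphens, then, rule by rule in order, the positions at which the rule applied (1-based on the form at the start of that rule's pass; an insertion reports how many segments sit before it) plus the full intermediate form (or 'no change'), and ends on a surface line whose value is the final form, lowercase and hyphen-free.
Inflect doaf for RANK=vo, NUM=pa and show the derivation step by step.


underlying: doaf-keg-zu
1. k -> g, p -> b, s -> z / _ Z: no change
2. o -> e, u -> i / F C0 _: fires at position(s) 9: doafkegzi
surface: doafkegzi


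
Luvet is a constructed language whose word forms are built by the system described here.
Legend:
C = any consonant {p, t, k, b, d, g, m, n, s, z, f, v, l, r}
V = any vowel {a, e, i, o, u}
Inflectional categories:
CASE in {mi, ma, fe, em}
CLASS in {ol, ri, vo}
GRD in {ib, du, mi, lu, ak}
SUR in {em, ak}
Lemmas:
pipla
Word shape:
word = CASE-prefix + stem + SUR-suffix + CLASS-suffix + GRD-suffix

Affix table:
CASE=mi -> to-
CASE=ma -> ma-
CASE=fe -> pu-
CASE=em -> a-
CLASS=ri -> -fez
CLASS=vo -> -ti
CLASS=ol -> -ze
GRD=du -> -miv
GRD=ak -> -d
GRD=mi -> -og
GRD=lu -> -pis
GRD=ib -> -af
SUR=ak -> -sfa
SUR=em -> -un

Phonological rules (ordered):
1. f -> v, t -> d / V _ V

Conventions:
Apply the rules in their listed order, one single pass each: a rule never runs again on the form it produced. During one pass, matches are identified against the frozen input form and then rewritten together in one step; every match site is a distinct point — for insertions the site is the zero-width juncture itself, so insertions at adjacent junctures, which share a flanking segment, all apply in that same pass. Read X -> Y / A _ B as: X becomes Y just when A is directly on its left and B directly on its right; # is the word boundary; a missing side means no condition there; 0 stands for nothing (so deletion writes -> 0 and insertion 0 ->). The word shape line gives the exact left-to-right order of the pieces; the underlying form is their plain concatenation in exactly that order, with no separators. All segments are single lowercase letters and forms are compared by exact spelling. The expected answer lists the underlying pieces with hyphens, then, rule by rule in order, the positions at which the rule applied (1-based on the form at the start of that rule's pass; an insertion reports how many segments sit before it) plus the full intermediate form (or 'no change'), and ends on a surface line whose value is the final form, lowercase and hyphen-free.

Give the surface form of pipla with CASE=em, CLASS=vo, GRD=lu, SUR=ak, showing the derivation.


underlying: a-pipla-sfa-ti-pis
1. f -> v, t -> d / V _ V: fires at position(s) 10: apiplasfadipis
surface: apiplasfadipis


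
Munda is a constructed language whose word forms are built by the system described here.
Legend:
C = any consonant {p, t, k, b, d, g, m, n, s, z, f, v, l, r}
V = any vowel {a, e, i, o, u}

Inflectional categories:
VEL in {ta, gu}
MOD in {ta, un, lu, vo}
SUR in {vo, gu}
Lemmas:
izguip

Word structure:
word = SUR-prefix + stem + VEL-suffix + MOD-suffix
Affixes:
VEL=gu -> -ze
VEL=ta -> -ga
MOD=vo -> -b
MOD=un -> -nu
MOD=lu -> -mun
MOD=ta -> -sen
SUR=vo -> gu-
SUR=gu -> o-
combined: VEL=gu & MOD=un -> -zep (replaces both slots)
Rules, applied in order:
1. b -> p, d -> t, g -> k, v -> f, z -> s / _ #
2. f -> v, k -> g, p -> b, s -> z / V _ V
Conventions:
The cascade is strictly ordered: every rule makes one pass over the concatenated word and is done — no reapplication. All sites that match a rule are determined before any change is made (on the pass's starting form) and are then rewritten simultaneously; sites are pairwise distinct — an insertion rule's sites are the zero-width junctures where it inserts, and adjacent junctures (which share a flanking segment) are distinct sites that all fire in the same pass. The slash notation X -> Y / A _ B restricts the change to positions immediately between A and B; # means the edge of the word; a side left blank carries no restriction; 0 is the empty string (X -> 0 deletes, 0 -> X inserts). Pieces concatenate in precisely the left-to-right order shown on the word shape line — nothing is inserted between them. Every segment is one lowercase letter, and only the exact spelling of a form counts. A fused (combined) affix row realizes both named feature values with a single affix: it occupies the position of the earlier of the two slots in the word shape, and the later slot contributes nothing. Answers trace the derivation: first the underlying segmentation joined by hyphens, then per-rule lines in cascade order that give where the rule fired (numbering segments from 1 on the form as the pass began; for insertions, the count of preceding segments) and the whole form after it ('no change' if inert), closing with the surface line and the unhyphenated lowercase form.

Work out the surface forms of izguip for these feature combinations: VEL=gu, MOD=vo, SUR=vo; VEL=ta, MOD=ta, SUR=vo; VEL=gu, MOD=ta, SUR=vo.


cell VEL=gu, MOD=vo, SUR=vo:
underlying: gu-izguip-ze-b
1. b -> p, d -> t, g -> k, v -> f, z -> s / _ #: fires at position(s) 11: guizguipzep
2. f -> v, k -> g, p -> b, s -> z / V _ V: no change
surface: guizguipzep

cell VEL=ta, MOD=ta, SUR=vo:
underlying: gu-izguip-ga-sen
1. b -> p, d -> t, g -> k, v -> f, z -> s / _ #: no change
2. f -> v, k -> g, p -> b, s -> z / V _ V: fires at position(s) 11: guizguipgazen
surface: guizguipgazen

cell VEL=gu, MOD=ta, SUR=vo:
underlying: gu-izguip-ze-sen
1. b -> p, d -> t, g -> k, v -> f, z -> s / _ #: no change
2. f -> v, k -> g, p -> b, s -> z / V _ V: fires at position(s) 11: guizguipzezen
surface: guizguipzezen


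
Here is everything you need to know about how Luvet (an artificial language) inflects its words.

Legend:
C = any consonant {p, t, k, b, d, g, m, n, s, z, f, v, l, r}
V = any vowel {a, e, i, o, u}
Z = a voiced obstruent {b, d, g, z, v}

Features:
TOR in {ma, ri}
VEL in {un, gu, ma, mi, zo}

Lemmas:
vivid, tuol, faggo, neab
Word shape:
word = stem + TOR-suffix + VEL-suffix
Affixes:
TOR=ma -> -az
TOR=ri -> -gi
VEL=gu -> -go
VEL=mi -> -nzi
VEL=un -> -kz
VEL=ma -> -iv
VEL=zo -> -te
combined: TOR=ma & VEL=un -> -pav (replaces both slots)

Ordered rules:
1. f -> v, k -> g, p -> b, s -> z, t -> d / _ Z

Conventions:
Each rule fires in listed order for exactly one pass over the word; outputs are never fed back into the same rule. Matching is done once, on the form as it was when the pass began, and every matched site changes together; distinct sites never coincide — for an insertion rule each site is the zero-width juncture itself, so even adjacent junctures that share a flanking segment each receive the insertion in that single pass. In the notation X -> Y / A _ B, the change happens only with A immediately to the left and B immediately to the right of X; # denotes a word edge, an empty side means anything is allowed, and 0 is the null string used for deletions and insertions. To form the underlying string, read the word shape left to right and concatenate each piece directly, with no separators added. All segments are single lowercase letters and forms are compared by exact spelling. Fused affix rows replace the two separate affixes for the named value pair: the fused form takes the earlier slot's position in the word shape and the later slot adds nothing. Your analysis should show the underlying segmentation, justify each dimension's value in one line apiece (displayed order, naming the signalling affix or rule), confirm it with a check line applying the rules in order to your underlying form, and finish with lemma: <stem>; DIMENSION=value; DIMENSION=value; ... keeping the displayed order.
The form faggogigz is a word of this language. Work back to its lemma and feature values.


underlying: faggo-gi-kz
TOR=ri - signalled by the affix -gi
VEL=un - signalled by the affix -kz
check: faggogikz -> faggogigz
lemma: faggo; TOR=ri; VEL=un


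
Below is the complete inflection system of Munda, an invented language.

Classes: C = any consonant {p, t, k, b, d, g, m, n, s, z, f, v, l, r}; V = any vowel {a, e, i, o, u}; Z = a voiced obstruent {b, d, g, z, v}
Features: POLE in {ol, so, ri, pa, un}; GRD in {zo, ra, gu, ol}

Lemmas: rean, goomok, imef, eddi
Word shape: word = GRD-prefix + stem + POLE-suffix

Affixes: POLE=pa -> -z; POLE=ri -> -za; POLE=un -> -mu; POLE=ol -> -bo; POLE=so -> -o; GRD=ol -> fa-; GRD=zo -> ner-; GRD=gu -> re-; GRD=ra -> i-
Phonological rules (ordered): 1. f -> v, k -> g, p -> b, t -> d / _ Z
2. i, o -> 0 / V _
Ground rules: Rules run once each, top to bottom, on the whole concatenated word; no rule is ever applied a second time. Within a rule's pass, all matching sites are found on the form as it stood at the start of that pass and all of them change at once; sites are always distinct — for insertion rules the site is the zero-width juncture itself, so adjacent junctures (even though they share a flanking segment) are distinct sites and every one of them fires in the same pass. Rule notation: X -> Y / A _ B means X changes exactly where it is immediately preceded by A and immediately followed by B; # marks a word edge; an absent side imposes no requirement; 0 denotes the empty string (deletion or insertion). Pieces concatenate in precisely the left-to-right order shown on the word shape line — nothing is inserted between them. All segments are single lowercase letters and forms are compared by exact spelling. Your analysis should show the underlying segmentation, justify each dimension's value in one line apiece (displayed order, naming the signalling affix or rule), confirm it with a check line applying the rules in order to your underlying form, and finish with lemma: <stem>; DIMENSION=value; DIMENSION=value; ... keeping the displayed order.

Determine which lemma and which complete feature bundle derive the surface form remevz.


underlying: re-imef-z
POLE=pa - signalled by the affix -z
GRD=gu - signalled by the affix re-
check: reimefz -> reimevz -> remevz
lemma: imef; POLE=pa; GRD=gu


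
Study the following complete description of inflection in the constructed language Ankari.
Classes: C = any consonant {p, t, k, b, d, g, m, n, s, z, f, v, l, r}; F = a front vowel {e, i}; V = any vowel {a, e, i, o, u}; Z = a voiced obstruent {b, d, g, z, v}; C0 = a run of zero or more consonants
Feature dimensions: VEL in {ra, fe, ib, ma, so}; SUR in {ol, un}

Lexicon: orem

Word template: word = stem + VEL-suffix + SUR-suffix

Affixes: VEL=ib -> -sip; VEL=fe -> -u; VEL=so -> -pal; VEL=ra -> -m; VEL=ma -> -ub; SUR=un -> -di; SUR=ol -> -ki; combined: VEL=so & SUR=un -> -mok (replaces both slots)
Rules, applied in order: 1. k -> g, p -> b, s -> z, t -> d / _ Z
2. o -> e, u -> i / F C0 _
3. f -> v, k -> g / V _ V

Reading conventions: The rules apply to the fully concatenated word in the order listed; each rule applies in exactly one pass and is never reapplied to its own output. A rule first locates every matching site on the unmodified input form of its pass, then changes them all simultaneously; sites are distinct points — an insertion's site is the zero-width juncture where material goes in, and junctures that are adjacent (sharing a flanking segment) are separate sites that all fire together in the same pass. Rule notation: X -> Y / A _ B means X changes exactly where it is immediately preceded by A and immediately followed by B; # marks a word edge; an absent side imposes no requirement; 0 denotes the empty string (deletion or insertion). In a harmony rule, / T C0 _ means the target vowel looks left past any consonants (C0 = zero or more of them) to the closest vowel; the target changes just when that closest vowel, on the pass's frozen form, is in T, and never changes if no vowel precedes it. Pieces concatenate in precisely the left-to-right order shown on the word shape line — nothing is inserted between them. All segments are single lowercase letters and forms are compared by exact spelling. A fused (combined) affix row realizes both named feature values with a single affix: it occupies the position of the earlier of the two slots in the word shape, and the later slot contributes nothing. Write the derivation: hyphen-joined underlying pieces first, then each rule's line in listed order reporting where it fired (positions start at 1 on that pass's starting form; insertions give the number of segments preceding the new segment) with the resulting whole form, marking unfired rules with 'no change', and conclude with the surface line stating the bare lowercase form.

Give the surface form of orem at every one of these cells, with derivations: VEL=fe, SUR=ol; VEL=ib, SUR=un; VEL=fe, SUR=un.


cell VEL=fe, SUR=ol:
underlying: orem-u-ki
1. k -> g, p -> b, s -> z, t -> d / _ Z: no change
2. o -> e, u -> i / F C0 _: fires at position(s) 5: oremiki
3. f -> v, k -> g / V _ V: fires at position(s) 6: oremigi
surface: oremigi

cell VEL=ib, SUR=un:
underlying: orem-sip-di
1. k -> g, p -> b, s -> z, t -> d / _ Z: fires at position(s) 7: oremsibdi
2. o -> e, u -> i / F C0 _: no change
3. f -> v, k -> g / V _ V: no change
surface: oremsibdi

cell VEL=fe, SUR=un:
underlying: orem-u-di
1. k -> g, p -> b, s -> z, t -> d / _ Z: no change
2. o -> e, u -> i / F C0 _: fires at position(s) 5: oremidi
3. f -> v, k -> g / V _ V: no change
surface: oremidi


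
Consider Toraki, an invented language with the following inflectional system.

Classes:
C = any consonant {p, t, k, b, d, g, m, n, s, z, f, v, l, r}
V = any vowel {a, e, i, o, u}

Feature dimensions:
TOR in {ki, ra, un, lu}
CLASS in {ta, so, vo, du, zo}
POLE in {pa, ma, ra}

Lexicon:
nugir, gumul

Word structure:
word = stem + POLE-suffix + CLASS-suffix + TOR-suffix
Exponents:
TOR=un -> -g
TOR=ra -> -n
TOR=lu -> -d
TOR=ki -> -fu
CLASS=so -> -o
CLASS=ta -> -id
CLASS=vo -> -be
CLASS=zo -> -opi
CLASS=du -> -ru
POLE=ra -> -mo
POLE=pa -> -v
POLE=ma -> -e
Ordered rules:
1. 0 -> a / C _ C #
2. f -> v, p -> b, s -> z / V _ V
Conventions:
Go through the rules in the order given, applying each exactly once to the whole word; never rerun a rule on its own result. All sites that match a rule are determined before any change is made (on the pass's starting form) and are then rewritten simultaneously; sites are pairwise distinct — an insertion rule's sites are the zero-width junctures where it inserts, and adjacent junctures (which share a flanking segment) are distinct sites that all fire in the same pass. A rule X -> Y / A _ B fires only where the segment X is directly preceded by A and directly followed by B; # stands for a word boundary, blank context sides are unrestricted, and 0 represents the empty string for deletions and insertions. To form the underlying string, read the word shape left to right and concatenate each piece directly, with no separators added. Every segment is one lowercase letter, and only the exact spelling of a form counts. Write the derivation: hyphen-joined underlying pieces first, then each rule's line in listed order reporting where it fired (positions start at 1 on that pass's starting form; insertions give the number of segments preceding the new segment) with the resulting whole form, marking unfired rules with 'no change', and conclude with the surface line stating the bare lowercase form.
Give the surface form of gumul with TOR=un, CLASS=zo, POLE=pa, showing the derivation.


underlying: gumul-v-opi-g
1. 0 -> a / C _ C #: no change
2. f -> v, p -> b, s -> z / V _ V: fires at position(s) 8: gumulvobig
surface: gumulvobig


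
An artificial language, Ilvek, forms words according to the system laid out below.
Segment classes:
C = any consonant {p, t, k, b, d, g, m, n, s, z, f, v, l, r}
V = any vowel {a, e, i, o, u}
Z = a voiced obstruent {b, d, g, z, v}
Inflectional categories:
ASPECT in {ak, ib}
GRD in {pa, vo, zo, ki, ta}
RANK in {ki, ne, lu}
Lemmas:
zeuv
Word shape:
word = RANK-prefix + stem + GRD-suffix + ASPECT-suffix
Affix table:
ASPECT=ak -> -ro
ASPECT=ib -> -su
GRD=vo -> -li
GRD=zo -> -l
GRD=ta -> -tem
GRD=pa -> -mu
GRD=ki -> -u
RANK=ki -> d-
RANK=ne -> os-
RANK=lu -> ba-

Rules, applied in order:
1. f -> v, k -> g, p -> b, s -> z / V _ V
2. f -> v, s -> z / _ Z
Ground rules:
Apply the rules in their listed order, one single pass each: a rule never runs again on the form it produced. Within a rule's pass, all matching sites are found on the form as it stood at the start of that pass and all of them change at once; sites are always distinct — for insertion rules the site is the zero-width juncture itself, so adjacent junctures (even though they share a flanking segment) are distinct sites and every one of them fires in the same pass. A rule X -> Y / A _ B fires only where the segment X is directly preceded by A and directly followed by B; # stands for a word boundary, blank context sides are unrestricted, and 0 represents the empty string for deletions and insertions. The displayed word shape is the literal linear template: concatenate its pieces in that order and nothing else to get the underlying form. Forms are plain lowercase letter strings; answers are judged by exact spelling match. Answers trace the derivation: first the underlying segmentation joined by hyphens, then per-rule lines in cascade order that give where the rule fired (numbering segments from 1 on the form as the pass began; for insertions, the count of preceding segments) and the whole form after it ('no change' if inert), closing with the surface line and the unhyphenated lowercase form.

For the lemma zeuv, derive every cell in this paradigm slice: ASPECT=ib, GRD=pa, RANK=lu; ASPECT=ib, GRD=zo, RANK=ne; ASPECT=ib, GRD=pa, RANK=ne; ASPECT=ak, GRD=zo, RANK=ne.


cell ASPECT=ib, GRD=pa, RANK=lu:
underlying: ba-zeuv-mu-su
1. f -> v, k -> g, p -> b, s -> z / V _ V: fires at position(s) 9: bazeuvmuzu
2. f -> v, s -> z / _ Z: no change
surface: bazeuvmuzu

cell ASPECT=ib, GRD=zo, RANK=ne:
underlying: os-zeuv-l-su
1. f -> v, k -> g, p -> b, s -> z / V _ V: no change
2. f -> v, s -> z / _ Z: fires at position(s) 2: ozzeuvlsu
surface: ozzeuvlsu

cell ASPECT=ib, GRD=pa, RANK=ne:
underlying: os-zeuv-mu-su
1. f -> v, k -> g, p -> b, s -> z / V _ V: fires at position(s) 9: oszeuvmuzu
2. f -> v, s -> z / _ Z: fires at position(s) 2: ozzeuvmuzu
surface: ozzeuvmuzu

cell ASPECT=ak, GRD=zo, RANK=ne:
underlying: os-zeuv-l-ro
1. f -> v, k -> g, p -> b, s -> z / V _ V: no change
2. f -> v, s -> z / _ Z: fires at position(s) 2: ozzeuvlro
surface: ozzeuvlro


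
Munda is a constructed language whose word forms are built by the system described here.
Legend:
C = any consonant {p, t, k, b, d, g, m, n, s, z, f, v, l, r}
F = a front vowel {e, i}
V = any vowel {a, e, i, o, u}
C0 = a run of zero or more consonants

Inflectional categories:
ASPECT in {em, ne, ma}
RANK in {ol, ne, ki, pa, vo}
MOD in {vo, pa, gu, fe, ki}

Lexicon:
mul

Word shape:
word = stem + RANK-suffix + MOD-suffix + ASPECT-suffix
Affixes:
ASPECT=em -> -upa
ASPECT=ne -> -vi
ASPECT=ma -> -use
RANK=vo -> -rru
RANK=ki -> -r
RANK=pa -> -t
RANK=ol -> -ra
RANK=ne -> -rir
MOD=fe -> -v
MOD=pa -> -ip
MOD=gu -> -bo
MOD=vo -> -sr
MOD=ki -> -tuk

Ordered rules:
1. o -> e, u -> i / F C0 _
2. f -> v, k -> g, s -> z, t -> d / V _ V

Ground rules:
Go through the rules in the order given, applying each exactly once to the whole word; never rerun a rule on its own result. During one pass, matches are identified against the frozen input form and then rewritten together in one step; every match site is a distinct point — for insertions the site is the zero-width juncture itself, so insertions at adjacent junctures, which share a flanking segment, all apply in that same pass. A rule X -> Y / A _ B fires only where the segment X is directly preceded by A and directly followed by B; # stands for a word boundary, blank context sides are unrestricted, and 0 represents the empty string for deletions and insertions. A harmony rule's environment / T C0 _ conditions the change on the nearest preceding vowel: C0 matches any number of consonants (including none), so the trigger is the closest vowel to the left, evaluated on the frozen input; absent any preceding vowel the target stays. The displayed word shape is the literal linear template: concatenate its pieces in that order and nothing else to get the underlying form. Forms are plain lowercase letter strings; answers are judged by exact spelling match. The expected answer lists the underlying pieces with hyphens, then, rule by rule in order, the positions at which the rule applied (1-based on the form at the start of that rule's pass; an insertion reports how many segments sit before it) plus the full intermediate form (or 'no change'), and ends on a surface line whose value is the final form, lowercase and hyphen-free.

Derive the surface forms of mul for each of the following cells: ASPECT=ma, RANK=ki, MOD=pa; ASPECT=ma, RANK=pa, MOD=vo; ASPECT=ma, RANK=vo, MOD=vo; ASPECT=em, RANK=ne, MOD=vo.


cell ASPECT=ma, RANK=ki, MOD=pa:
underlying: mul-r-ip-use
1. o -> e, u -> i / F C0 _: fires at position(s) 7: mulripise
2. f -> v, k -> g, s -> z, t -> d / V _ V: fires at position(s) 8: mulripize
surface: mulripize

cell ASPECT=ma, RANK=pa, MOD=vo:
underlying: mul-t-sr-use
1. o -> e, u -> i / F C0 _: no change
2. f -> v, k -> g, s -> z, t -> d / V _ V: fires at position(s) 8: multsruze
surface: multsruze

cell ASPECT=ma, RANK=vo, MOD=vo:
underlying: mul-rru-sr-use
1. o -> e, u -> i / F C0 _: no change
2. f -> v, k -> g, s -> z, t -> d / V _ V: fires at position(s) 10: mulrrusruze
surface: mulrrusruze

cell ASPECT=em, RANK=ne, MOD=vo:
underlying: mul-rir-sr-upa
1. o -> e, u -> i / F C0 _: fires at position(s) 9: mulrirsripa
2. f -> v, k -> g, s -> z, t -> d / V _ V: no change
surface: mulrirsripa


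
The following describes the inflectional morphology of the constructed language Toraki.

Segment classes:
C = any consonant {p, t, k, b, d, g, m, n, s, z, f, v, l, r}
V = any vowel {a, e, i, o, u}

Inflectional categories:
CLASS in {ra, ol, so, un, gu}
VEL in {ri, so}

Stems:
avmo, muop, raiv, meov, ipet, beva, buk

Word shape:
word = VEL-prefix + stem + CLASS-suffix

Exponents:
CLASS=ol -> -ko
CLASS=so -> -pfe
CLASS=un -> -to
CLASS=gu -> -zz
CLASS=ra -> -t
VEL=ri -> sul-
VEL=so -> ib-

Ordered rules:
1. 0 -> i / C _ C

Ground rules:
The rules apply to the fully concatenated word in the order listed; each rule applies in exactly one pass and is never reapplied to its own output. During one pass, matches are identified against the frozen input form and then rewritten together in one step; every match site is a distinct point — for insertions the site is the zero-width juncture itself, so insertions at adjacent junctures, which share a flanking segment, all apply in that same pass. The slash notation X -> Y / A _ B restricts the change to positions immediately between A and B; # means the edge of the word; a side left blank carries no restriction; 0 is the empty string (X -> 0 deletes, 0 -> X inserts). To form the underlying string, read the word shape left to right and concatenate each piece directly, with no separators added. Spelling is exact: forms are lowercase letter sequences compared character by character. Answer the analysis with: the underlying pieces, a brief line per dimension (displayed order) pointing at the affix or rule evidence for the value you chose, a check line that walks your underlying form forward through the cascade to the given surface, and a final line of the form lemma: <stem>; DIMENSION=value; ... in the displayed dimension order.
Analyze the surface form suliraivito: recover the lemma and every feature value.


underlying: sul-raiv-to
CLASS=un - signalled by the affix -to
VEL=ri - signalled by the affix sul-
check: sulraivto -> suliraivito
lemma: raiv; CLASS=un; VEL=ri
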